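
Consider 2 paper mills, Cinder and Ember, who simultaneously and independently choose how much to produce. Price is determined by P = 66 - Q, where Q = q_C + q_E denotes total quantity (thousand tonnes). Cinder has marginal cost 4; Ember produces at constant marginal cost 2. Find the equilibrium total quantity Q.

Cinder's profit: π_C = (66 - Q)q_C - (4q_C). Setting ∂π_C/∂q_C = 0: 62 - 2q_C - (q_E) = 0.
Ember's profit: π_E = (66 - Q)q_E - (2q_E). Setting ∂π_E/∂q_E = 0: 64 - 2q_E - (q_C) = 0.
So q_C = (62 - q_E)/2 and q_E = (64 - q_C)/2.
Solving the pair: q_C = 20, q_E = 22.
Total output Q = 20 + 22 = 42.

42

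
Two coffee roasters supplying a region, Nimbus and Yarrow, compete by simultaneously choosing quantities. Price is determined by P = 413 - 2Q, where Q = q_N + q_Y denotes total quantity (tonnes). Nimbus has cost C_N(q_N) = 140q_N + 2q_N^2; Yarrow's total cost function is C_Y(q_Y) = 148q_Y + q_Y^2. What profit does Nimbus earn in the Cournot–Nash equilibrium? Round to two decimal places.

2536.50

Nimbus's profit: π_N = (413 - 2Q)q_N - (140q_N + 2q_N²). Setting ∂π_N/∂q_N = 0: 273 - 8q_N - 2(q_Y) = 0.
Yarrow's first-order condition: 265 - 6q_Y - 2(q_N) = 0.
Best responses: q_N = (273 - 2q_Y)/8, q_Y = (265 - 2q_N)/6.
Solving the pair: q_N = 277/11, q_Y = 787/22.
Price P = 413 - 2·(1341/22) = 291.0909.
Nimbus's profit: 291.0909·(277/11) - 140·(277/11) - 2(277/11)² = 2536.4959.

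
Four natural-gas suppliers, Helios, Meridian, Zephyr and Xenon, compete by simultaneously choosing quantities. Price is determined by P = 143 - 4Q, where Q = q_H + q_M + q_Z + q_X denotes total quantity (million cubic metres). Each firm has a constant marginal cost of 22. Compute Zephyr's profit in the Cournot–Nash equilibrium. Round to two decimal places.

146.41

Each firm earns π_i = (143 - 4Q)q_i - 22q_i.
First-order condition (treating rivals' output as given): 121 - 8q_i - 4·Σ_{j≠i} q_j = 0.
With identical firms every q_j equals q_i, so Σ_{j≠i} q_j = 3q_i and 121 = 20q_i, giving q_i = 121/20.
Price P = 143 - 4·(121/5) = 231/5.
Zephyr's profit: (231/5 - 22)·(121/20) = 146.4100.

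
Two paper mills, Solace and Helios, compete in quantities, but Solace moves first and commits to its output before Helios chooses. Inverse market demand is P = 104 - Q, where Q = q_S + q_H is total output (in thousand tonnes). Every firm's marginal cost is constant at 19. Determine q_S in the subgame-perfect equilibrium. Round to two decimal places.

42.50

Solve by backward induction. Given q_S, the follower Helios maximises π_H = (104 - q_S - q_H)q_H - 19q_H.
∂π_H/∂q_H = 85 - q_S - 2q_H = 0 gives the reaction function q_H = (85 - q_S)/2.
The leader anticipates this reaction. Substituting into P = 104 - Q gives P = 123/2 - (1/2)q_S, so π_S = (123/2 - (1/2)q_S)q_S - 19q_S.
Maximising: ∂π_S/∂q_S = 85/2 - q_S = 0, giving q_S = 85/2.
Then q_H = (85 - 85/2)/2 = 85/4.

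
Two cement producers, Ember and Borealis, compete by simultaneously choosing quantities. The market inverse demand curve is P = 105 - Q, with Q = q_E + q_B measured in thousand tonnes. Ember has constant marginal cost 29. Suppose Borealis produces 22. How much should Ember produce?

27

With the rival's output fixed at 22, Ember's profit is π_E = (105 - 22 - q_E)q_E - (29q_E) = (83 - q_E)q_E - (29q_E).
∂π_E/∂q_E = 54 - 2q_E = 0, so q_E = 27.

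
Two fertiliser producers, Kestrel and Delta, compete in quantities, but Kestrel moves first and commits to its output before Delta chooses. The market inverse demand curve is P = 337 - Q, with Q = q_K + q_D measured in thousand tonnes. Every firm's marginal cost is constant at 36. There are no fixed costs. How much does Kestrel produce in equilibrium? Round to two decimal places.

The follower Delta best-responds to any q_K: π_D = (337 - Q)q_D - 36q_D.
Follower FOC: 301 - q_K - 2q_D = 0, so q_D(q_K) = (301 - q_K)/2.
The leader anticipates this reaction. Substituting into P = 337 - Q gives P = 373/2 - (1/2)q_K, so π_K = (373/2 - (1/2)q_K)q_K - 36q_K.
Maximising: ∂π_K/∂q_K = 301/2 - q_K = 0, giving q_K = 301/2.
Then q_D = (301 - 301/2)/2 = 301/4.

150.50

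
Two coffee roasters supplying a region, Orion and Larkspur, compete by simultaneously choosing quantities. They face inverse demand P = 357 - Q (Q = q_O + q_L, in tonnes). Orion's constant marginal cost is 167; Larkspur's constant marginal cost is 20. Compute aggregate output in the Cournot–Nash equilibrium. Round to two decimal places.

175.67

Orion's profit: π_O = (357 - Q)q_O - (167q_O). Setting ∂π_O/∂q_O = 0: 190 - 2q_O - (q_L) = 0.
Larkspur's profit: π_L = (357 - Q)q_L - (20q_L). Setting ∂π_L/∂q_L = 0: 337 - 2q_L - (q_O) = 0.
So q_O = (190 - q_L)/2 and q_L = (337 - q_O)/2.
Solving the pair: q_O = 43/3, q_L = 484/3.
Total output Q = 43/3 + 484/3 = 527/3.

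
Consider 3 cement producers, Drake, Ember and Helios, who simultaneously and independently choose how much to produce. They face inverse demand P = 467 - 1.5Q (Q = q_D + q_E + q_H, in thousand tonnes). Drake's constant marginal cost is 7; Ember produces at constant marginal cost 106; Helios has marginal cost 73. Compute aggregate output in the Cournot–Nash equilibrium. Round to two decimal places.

Drake's profit: π_D = (467 - 1.5Q)q_D - (7q_D). Setting ∂π_D/∂q_D = 0: 460 - 3q_D - (3/2)(q_E + q_H) = 0.
Ember's profit: π_E = (467 - 1.5Q)q_E - (106q_E). Setting ∂π_E/∂q_E = 0: 361 - 3q_E - (3/2)(q_D + q_H) = 0.
Helios's profit: π_H = (467 - 1.5Q)q_H - (73q_H). Setting ∂π_H/∂q_H = 0: 394 - 3q_H - (3/2)(q_D + q_E) = 0.
Summing all 3 equations gives 1215 − 6Q = 0, hence Q = 405/2.
Back-substituting: q_D = (460 − 1215/4)/(3/2) = 625/6, q_E = (361 − 1215/4)/(3/2) = 229/6, q_H = (394 − 1215/4)/(3/2) = 361/6.
Total output Q = 625/6 + 229/6 + 361/6 = 405/2.

202.50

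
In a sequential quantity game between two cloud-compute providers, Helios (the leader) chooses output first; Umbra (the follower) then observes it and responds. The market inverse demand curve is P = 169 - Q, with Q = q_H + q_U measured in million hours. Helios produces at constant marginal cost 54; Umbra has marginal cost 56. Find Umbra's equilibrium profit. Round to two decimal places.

742.56

The follower Umbra best-responds to any q_H: π_U = (169 - Q)q_U - 56q_U.
Setting the follower's marginal profit to zero, 113 - q_H - 2q_U = 0, i.e. q_U = (113 - q_H)/2.
Helios substitutes q_U(q_H) into its own profit: π_H = q_H(169 - q_H - (113 - q_H)/2) - 54q_H = (225/2 - (1/2)q_H)q_H - 54q_H.
Maximising: ∂π_H/∂q_H = 117/2 - q_H = 0, giving q_H = 117/2.
Then q_U = (113 - 117/2)/2 = 109/4.
Price P = 169 - 343/4 = 333/4.
Umbra's profit: (333/4 - 56)·(109/4) = 742.5625.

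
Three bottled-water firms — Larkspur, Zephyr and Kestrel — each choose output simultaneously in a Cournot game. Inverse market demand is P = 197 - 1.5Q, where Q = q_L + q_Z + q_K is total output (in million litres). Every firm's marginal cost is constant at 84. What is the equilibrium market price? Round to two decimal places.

112.25

A representative firm's profit is π_i = q_i(197 - 1.5Q) - 84q_i.
Setting ∂π_i/∂q_i = 0 with rivals' quantities fixed: 113 - 3q_i - (3/2)·Σ_{j≠i} q_j = 0.
With identical firms every q_j equals q_i, so Σ_{j≠i} q_j = 2q_i and 113 = 6q_i, giving q_i = 113/6.
Total output Q = 113/2, so price P = 197 - (3/2)·(113/2) = 449/4.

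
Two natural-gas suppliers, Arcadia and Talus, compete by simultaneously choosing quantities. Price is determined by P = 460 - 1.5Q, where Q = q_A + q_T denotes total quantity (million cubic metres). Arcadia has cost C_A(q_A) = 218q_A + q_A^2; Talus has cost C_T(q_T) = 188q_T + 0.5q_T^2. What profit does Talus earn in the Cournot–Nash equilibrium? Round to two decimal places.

6309.92

Arcadia's profit: π_A = (460 - 1.5Q)q_A - (218q_A + q_A²). Setting ∂π_A/∂q_A = 0: 242 - 5q_A - (3/2)(q_T) = 0.
Talus's profit: π_T = (460 - 1.5Q)q_T - (188q_T + (1/2)q_T²). Setting ∂π_T/∂q_T = 0: 272 - 4q_T - (3/2)(q_A) = 0.
Rearranging gives the reaction functions q_A = (242 - (3/2)q_T)/5 and q_T = (272 - (3/2)q_A)/4.
Substituting one into the other gives q_A = 31.5493 and q_T = 56.1690.
Price P = 460 - (3/2)·87.7183 = 328.4225.
Talus's profit: 328.4225·56.1690 - 188·56.1690 - (1/2)·56.1690² = 6309.9163.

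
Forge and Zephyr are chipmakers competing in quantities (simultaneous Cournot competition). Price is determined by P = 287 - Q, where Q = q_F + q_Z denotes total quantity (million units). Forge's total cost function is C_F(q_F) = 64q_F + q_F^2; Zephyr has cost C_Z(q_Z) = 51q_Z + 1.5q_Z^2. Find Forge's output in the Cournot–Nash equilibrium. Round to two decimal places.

Forge's profit: π_F = (287 - Q)q_F - (64q_F + q_F²). Setting ∂π_F/∂q_F = 0: 223 - 4q_F - (q_Z) = 0.
Zephyr's profit: π_Z = (287 - Q)q_Z - (51q_Z + (3/2)q_Z²). Setting ∂π_Z/∂q_Z = 0: 236 - 5q_Z - (q_F) = 0.
So q_F = (223 - q_Z)/4 and q_Z = (236 - q_F)/5.
Substituting one into the other gives q_F = 879/19 and q_Z = 721/19.

46.26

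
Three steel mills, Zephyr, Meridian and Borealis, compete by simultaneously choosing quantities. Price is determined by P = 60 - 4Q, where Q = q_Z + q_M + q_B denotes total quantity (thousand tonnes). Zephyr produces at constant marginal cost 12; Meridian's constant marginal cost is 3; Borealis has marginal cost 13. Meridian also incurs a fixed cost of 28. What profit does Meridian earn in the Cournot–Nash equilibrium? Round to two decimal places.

Zephyr's profit: π_Z = (60 - 4Q)q_Z - (12q_Z). Setting ∂π_Z/∂q_Z = 0: 48 - 8q_Z - 4(q_M + q_B) = 0.
Meridian's first-order condition: 57 - 8q_M - 4(q_Z + q_B) = 0.
Borealis's profit: π_B = (60 - 4Q)q_B - (13q_B). Setting ∂π_B/∂q_B = 0: 47 - 8q_B - 4(q_Z + q_M) = 0.
Adding the 3 conditions: 152 − 8Q − 8Q = 0, i.e. Q = 19/2.
Back-substituting: q_Z = (48 − 38)/4 = 5/2, q_M = (57 − 38)/4 = 19/4, q_B = (47 − 38)/4 = 9/4.
Price P = 60 - 4·(19/2) = 22.
Meridian's profit: (22 - 3)·(19/4) - 28 = 249/4.

62.25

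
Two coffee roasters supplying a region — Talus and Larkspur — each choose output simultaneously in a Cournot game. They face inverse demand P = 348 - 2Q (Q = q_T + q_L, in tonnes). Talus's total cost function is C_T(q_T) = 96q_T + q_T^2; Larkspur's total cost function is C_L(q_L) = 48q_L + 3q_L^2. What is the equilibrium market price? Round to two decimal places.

Talus's profit: π_T = (348 - 2Q)q_T - (96q_T + q_T²). Setting ∂π_T/∂q_T = 0: 252 - 6q_T - 2(q_L) = 0.
Larkspur's first-order condition: 300 - 10q_L - 2(q_T) = 0.
Best responses: q_T = (252 - 2q_L)/6, q_L = (300 - 2q_T)/10.
Solving the pair: q_T = 240/7, q_L = 162/7.
Total output Q = 402/7, so price P = 348 - 2·(402/7) = 1632/7.

233.14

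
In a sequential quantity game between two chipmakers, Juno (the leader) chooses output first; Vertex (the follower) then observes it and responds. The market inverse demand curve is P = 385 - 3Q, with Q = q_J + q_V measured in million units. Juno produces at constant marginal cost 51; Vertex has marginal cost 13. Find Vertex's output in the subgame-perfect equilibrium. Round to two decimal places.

37.33

The follower Vertex best-responds to any q_J: π_V = (385 - 3Q)q_V - 13q_V.
∂π_V/∂q_V = 372 - 3q_J - 6q_V = 0 gives the reaction function q_V = (372 - 3q_J)/6.
Juno substitutes q_V(q_J) into its own profit: π_J = q_J(385 - 3q_J - (372 - 3q_J)/2) - 51q_J = (199 - (3/2)q_J)q_J - 51q_J.
The leader's first-order condition 148 - 3q_J = 0 yields q_J = 148/3.
Then q_V = (372 - 3·(148/3))/6 = 112/3.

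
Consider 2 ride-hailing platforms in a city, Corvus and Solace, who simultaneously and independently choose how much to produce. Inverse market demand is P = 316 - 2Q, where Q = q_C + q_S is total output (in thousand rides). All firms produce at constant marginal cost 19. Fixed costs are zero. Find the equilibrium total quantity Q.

Each firm earns π_i = (316 - 2Q)q_i - 19q_i.
Setting ∂π_i/∂q_i = 0 with rivals' quantities fixed: 297 - 4q_i - 2q_j = 0.
With identical firms every q_j equals q_i, so q_j = q_i and 297 = 6q_i, giving q_i = 99/2.
Total output Q = 99/2 + 99/2 = 99.

99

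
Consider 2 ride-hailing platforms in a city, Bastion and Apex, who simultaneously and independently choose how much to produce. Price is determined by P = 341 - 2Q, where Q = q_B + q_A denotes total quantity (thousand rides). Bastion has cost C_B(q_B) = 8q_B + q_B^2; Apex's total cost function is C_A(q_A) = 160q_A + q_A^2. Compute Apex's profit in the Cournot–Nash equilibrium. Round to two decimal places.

516.80

Bastion's profit: π_B = (341 - 2Q)q_B - (8q_B + q_B²). Setting ∂π_B/∂q_B = 0: 333 - 6q_B - 2(q_A) = 0.
Apex's first-order condition: 181 - 6q_A - 2(q_B) = 0.
So q_B = (333 - 2q_A)/6 and q_A = (181 - 2q_B)/6.
Solving the pair: q_B = 409/8, q_A = 105/8.
Price P = 341 - 2·(257/4) = 425/2.
Apex's profit: (425/2)·(105/8) - 160·(105/8) - (105/8)² = 516.7969.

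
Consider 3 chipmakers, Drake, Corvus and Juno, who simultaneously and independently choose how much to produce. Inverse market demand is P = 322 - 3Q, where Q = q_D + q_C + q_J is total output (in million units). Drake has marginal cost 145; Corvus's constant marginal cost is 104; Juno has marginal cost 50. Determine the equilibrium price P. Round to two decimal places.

Drake's profit: π_D = (322 - 3Q)q_D - (145q_D). Setting ∂π_D/∂q_D = 0: 177 - 6q_D - 3(q_C + q_J) = 0.
Corvus's first-order condition: 218 - 6q_C - 3(q_D + q_J) = 0.
Juno's first-order condition: 272 - 6q_J - 3(q_D + q_C) = 0.
Adding the 3 conditions: 667 − 6Q − 6Q = 0, i.e. Q = 667/12.
Back-substituting: q_D = (177 − 667/4)/3 = 41/12, q_C = (218 − 667/4)/3 = 205/12, q_J = (272 − 667/4)/3 = 421/12.
Total output Q = 667/12, so price P = 322 - 3·(667/12) = 621/4.

155.25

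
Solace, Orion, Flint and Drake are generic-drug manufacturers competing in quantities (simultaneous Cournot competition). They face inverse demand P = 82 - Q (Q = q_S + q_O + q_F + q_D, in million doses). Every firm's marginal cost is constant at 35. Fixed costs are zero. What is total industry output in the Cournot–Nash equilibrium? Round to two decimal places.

37.60

Each firm earns π_i = (82 - Q)q_i - 35q_i.
Setting ∂π_i/∂q_i = 0 with rivals' quantities fixed: 47 - 2q_i - Σ_{j≠i} q_j = 0.
With identical firms every q_j equals q_i, so Σ_{j≠i} q_j = 3q_i and 47 = 5q_i, giving q_i = 47/5.
Total output Q = 47/5 + 47/5 + 47/5 + 47/5 = 188/5.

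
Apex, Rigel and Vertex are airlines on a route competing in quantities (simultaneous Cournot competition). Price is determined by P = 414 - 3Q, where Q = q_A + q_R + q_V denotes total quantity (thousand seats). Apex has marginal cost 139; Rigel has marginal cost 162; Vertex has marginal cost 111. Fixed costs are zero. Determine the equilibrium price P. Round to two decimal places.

206.50

Apex's profit: π_A = (414 - 3Q)q_A - (139q_A). Setting ∂π_A/∂q_A = 0: 275 - 6q_A - 3(q_R + q_V) = 0.
Rigel's first-order condition: 252 - 6q_R - 3(q_A + q_V) = 0.
Vertex's first-order condition: 303 - 6q_V - 3(q_A + q_R) = 0.
Summing all 3 equations gives 830 − 12Q = 0, hence Q = 415/6.
Back-substituting: q_A = (275 − 415/2)/3 = 45/2, q_R = (252 − 415/2)/3 = 89/6, q_V = (303 − 415/2)/3 = 191/6.
Total output Q = 415/6, so price P = 414 - 3·(415/6) = 413/2.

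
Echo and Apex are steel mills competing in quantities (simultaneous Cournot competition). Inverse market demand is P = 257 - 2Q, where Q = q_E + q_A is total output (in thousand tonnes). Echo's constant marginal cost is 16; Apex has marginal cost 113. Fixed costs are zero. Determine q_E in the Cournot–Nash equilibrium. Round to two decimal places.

Echo's profit: π_E = (257 - 2Q)q_E - (16q_E). Setting ∂π_E/∂q_E = 0: 241 - 4q_E - 2(q_A) = 0.
Apex's profit: π_A = (257 - 2Q)q_A - (113q_A). Setting ∂π_A/∂q_A = 0: 144 - 4q_A - 2(q_E) = 0.
Rearranging gives the reaction functions q_E = (241 - 2q_A)/4 and q_A = (144 - 2q_E)/4.
Solving the pair: q_E = 169/3, q_A = 47/6.

56.33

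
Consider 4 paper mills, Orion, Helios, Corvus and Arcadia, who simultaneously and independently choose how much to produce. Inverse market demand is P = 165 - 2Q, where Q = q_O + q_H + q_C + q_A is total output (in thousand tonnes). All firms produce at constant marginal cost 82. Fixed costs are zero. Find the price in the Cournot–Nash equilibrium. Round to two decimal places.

A representative firm's profit is π_i = q_i(165 - 2Q) - 82q_i.
Setting ∂π_i/∂q_i = 0 with rivals' quantities fixed: 83 - 4q_i - 2·Σ_{j≠i} q_j = 0.
By symmetry each firm produces the same amount; substituting Σ_{j≠i} q_j = 3q_i yields q_i = 83/10.
Total output Q = 166/5, so price P = 165 - 2·(166/5) = 493/5.

98.60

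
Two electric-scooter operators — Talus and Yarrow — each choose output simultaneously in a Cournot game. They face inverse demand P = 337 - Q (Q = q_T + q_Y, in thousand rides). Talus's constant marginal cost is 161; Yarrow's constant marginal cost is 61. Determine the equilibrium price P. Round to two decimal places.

186.33

Talus's profit: π_T = (337 - Q)q_T - (161q_T). Setting ∂π_T/∂q_T = 0: 176 - 2q_T - (q_Y) = 0.
Yarrow's first-order condition: 276 - 2q_Y - (q_T) = 0.
Rearranging gives the reaction functions q_T = (176 - q_Y)/2 and q_Y = (276 - q_T)/2.
Solving the pair: q_T = 76/3, q_Y = 376/3.
Total output Q = 452/3, so price P = 337 - 452/3 = 559/3.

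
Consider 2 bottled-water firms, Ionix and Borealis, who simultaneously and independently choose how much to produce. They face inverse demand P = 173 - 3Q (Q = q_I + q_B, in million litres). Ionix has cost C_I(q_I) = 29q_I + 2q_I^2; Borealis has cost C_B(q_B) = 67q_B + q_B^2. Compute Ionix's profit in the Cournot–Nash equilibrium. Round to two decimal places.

Ionix's profit: π_I = (173 - 3Q)q_I - (29q_I + 2q_I²). Setting ∂π_I/∂q_I = 0: 144 - 10q_I - 3(q_B) = 0.
Borealis's first-order condition: 106 - 8q_B - 3(q_I) = 0.
Best responses: q_I = (144 - 3q_B)/10, q_B = (106 - 3q_I)/8.
Solving the pair: q_I = 834/71, q_B = 628/71.
Price P = 173 - 3·(1462/71) = 111.2254.
Ionix's profit: 111.2254·(834/71) - 29·(834/71) - 2(834/71)² = 689.8988.

689.90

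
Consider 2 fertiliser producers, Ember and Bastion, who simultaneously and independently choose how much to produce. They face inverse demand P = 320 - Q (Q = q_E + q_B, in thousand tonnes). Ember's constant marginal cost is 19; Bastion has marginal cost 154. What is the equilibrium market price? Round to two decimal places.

164.33

Ember's profit: π_E = (320 - Q)q_E - (19q_E). Setting ∂π_E/∂q_E = 0: 301 - 2q_E - (q_B) = 0.
Bastion's profit: π_B = (320 - Q)q_B - (154q_B). Setting ∂π_B/∂q_B = 0: 166 - 2q_B - (q_E) = 0.
Best responses: q_E = (301 - q_B)/2, q_B = (166 - q_E)/2.
Solving the pair: q_E = 436/3, q_B = 31/3.
Total output Q = 467/3, so price P = 320 - 467/3 = 493/3.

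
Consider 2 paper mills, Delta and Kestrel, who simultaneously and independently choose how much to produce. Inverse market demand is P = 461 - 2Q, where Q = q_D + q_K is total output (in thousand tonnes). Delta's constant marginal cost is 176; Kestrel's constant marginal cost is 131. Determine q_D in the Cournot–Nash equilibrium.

40

Delta's profit: π_D = (461 - 2Q)q_D - (176q_D). Setting ∂π_D/∂q_D = 0: 285 - 4q_D - 2(q_K) = 0.
Kestrel's first-order condition: 330 - 4q_K - 2(q_D) = 0.
Best responses: q_D = (285 - 2q_K)/4, q_K = (330 - 2q_D)/4.
Substituting one into the other gives q_D = 40 and q_K = 125/2.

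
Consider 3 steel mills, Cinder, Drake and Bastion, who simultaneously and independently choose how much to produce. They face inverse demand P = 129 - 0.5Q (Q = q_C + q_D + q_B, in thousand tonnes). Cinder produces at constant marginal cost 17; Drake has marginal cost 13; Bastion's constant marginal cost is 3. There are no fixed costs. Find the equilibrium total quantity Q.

Cinder's profit: π_C = (129 - 0.5Q)q_C - (17q_C). Setting ∂π_C/∂q_C = 0: 112 - q_C - (1/2)(q_D + q_B) = 0.
Drake's first-order condition: 116 - q_D - (1/2)(q_C + q_B) = 0.
Bastion's first-order condition: 126 - q_B - (1/2)(q_C + q_D) = 0.
Adding the 3 conditions: 354 − Q − Q = 0, i.e. Q = 177.
Back-substituting: q_C = (112 − 177/2)/(1/2) = 47, q_D = (116 − 177/2)/(1/2) = 55, q_B = (126 − 177/2)/(1/2) = 75.
Total output Q = 47 + 55 + 75 = 177.

177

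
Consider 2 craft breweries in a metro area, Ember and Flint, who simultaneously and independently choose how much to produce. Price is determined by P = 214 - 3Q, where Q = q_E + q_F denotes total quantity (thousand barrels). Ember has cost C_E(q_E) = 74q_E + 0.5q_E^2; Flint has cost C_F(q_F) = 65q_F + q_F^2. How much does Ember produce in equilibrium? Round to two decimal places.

Ember's profit: π_E = (214 - 3Q)q_E - (74q_E + (1/2)q_E²). Setting ∂π_E/∂q_E = 0: 140 - 7q_E - 3(q_F) = 0.
Flint's profit: π_F = (214 - 3Q)q_F - (65q_F + q_F²). Setting ∂π_F/∂q_F = 0: 149 - 8q_F - 3(q_E) = 0.
So q_E = (140 - 3q_F)/7 and q_F = (149 - 3q_E)/8.
Substituting one into the other gives q_E = 673/47 and q_F = 623/47.

14.32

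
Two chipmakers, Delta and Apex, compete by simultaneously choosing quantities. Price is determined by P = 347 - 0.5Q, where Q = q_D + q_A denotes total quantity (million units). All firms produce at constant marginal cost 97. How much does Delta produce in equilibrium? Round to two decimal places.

166.67

A representative firm's profit is π_i = q_i(347 - 0.5Q) - 97q_i.
Setting ∂π_i/∂q_i = 0 with rivals' quantities fixed: 250 - q_i - (1/2)q_j = 0.
With identical firms every q_j equals q_i, so q_j = q_i and 250 = (3/2)q_i, giving q_i = 500/3.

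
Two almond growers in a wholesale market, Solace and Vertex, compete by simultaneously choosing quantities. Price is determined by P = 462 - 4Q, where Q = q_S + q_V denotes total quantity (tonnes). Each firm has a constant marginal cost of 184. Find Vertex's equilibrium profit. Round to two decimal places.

2146.78

A representative firm's profit is π_i = q_i(462 - 4Q) - 184q_i.
Setting ∂π_i/∂q_i = 0 with rivals' quantities fixed: 278 - 8q_i - 4q_j = 0.
With identical firms every q_j equals q_i, so q_j = q_i and 278 = 12q_i, giving q_i = 139/6.
Price P = 462 - 4·(139/3) = 830/3.
Vertex's profit: (830/3 - 184)·(139/6) = 2146.7778.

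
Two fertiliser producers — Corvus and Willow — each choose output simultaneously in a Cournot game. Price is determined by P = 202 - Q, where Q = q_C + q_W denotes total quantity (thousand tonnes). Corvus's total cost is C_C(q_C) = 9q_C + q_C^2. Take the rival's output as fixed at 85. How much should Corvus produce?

27

With the rival's output fixed at 85, Corvus's profit is π_C = (202 - 85 - q_C)q_C - (9q_C + q_C²) = (117 - q_C)q_C - (9q_C + q_C²).
∂π_C/∂q_C = 108 - 4q_C = 0, so q_C = 27.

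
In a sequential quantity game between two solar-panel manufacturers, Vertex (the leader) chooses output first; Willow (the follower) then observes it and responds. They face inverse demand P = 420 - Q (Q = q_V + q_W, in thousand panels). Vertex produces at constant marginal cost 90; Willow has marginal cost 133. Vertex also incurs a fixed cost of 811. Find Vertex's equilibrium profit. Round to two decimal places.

16580.13

Solve by backward induction. Given q_V, the follower Willow maximises π_W = (420 - q_V - q_W)q_W - 133q_W.
Setting the follower's marginal profit to zero, 287 - q_V - 2q_W = 0, i.e. q_W = (287 - q_V)/2.
The leader anticipates this reaction. Substituting into P = 420 - Q gives P = 553/2 - (1/2)q_V, so π_V = (553/2 - (1/2)q_V)q_V - 90q_V.
The leader's first-order condition 373/2 - q_V = 0 yields q_V = 373/2.
Then q_W = (287 - 373/2)/2 = 201/4.
Price P = 420 - 947/4 = 733/4.
Vertex's profit: (733/4 - 90)·(373/2) - 811 = 16580.1250.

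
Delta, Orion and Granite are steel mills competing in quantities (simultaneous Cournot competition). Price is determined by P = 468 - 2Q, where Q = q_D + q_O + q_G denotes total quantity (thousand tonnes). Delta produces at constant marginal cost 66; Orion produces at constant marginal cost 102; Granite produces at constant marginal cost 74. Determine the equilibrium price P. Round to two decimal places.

177.50

Delta's profit: π_D = (468 - 2Q)q_D - (66q_D). Setting ∂π_D/∂q_D = 0: 402 - 4q_D - 2(q_O + q_G) = 0.
Orion's profit: π_O = (468 - 2Q)q_O - (102q_O). Setting ∂π_O/∂q_O = 0: 366 - 4q_O - 2(q_D + q_G) = 0.
Granite's profit: π_G = (468 - 2Q)q_G - (74q_G). Setting ∂π_G/∂q_G = 0: 394 - 4q_G - 2(q_D + q_O) = 0.
Adding the 3 first-order conditions: 1162 − 8Q = 0, so Q = 581/4.
Back-substituting: q_D = (402 − 581/2)/2 = 223/4, q_O = (366 − 581/2)/2 = 151/4, q_G = (394 − 581/2)/2 = 207/4.
Total output Q = 581/4, so price P = 468 - 2·(581/4) = 355/2.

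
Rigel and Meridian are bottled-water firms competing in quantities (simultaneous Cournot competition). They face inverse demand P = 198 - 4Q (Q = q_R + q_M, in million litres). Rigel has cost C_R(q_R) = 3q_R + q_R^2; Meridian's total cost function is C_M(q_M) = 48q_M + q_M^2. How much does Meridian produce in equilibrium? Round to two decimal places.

Rigel's profit: π_R = (198 - 4Q)q_R - (3q_R + q_R²). Setting ∂π_R/∂q_R = 0: 195 - 10q_R - 4(q_M) = 0.
Meridian's first-order condition: 150 - 10q_M - 4(q_R) = 0.
So q_R = (195 - 4q_M)/10 and q_M = (150 - 4q_R)/10.
Substituting one into the other gives q_R = 225/14 and q_M = 60/7.

8.57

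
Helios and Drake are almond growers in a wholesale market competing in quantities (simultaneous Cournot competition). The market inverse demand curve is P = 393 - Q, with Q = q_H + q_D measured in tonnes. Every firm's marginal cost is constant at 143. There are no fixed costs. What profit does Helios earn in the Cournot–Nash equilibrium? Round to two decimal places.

6944.44

A representative firm's profit is π_i = q_i(393 - Q) - 143q_i.
Setting ∂π_i/∂q_i = 0 with rivals' quantities fixed: 250 - 2q_i - q_j = 0.
With identical firms every q_j equals q_i, so q_j = q_i and 250 = 3q_i, giving q_i = 250/3.
Price P = 393 - 500/3 = 679/3.
Helios's profit: (679/3 - 143)·(250/3) = 6944.4444.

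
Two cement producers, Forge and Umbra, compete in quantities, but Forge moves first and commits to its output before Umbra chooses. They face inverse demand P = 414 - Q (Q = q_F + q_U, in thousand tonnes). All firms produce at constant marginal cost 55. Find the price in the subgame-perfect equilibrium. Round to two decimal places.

The follower Umbra best-responds to any q_F: π_U = (414 - Q)q_U - 55q_U.
Follower FOC: 359 - q_F - 2q_U = 0, so q_U(q_F) = (359 - q_F)/2.
The leader anticipates this reaction. Substituting into P = 414 - Q gives P = 469/2 - (1/2)q_F, so π_F = (469/2 - (1/2)q_F)q_F - 55q_F.
Leader FOC: 359/2 - q_F = 0, so q_F = 359/2.
Then q_U = (359 - 359/2)/2 = 359/4.
Total output Q = 1077/4, so price P = 414 - 1077/4 = 579/4.

144.75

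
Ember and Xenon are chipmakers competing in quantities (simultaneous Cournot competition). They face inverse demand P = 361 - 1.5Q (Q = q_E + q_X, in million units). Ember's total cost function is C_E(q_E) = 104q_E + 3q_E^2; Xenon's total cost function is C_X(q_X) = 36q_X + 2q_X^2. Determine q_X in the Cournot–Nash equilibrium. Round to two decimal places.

41.80

Ember's profit: π_E = (361 - 1.5Q)q_E - (104q_E + 3q_E²). Setting ∂π_E/∂q_E = 0: 257 - 9q_E - (3/2)(q_X) = 0.
Xenon's profit: π_X = (361 - 1.5Q)q_X - (36q_X + 2q_X²). Setting ∂π_X/∂q_X = 0: 325 - 7q_X - (3/2)(q_E) = 0.
So q_E = (257 - (3/2)q_X)/9 and q_X = (325 - (3/2)q_E)/7.
Substituting one into the other gives q_E = 21.5885 and q_X = 41.8025.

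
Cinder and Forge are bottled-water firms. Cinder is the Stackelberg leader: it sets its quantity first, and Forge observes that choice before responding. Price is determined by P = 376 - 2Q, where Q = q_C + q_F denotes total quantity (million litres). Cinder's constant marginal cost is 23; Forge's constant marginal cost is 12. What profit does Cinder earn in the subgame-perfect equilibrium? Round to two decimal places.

7310.25

Solve by backward induction. Given q_C, the follower Forge maximises π_F = (376 - 2q_C - 2q_F)q_F - 12q_F.
Follower FOC: 364 - 2q_C - 4q_F = 0, so q_F(q_C) = (364 - 2q_C)/4.
Cinder substitutes q_F(q_C) into its own profit: π_C = q_C(376 - 2q_C - (364 - 2q_C)/2) - 23q_C = (194 - q_C)q_C - 23q_C.
The leader's first-order condition 171 - 2q_C = 0 yields q_C = 171/2.
Then q_F = (364 - 2·(171/2))/4 = 193/4.
Price P = 376 - 2·(535/4) = 217/2.
Cinder's profit: (217/2 - 23)·(171/2) = 7310.2500.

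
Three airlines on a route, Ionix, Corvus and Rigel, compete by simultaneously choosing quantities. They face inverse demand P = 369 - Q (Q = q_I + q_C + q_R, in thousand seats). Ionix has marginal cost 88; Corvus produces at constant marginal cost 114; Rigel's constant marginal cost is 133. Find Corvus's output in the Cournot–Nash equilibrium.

Ionix's profit: π_I = (369 - Q)q_I - (88q_I). Setting ∂π_I/∂q_I = 0: 281 - 2q_I - (q_C + q_R) = 0.
Corvus's first-order condition: 255 - 2q_C - (q_I + q_R) = 0.
Rigel's first-order condition: 236 - 2q_R - (q_I + q_C) = 0.
Summing all 3 equations gives 772 − 4Q = 0, hence Q = 193.
Back-substituting: q_I = (281 − 193) = 88, q_C = (255 − 193) = 62, q_R = (236 − 193) = 43.

62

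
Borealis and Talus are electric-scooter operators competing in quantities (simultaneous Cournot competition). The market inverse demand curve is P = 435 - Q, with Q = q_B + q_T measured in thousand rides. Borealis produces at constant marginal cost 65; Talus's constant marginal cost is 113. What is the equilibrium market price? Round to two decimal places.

Borealis's profit: π_B = (435 - Q)q_B - (65q_B). Setting ∂π_B/∂q_B = 0: 370 - 2q_B - (q_T) = 0.
Talus's profit: π_T = (435 - Q)q_T - (113q_T). Setting ∂π_T/∂q_T = 0: 322 - 2q_T - (q_B) = 0.
So q_B = (370 - q_T)/2 and q_T = (322 - q_B)/2.
Solving the pair: q_B = 418/3, q_T = 274/3.
Total output Q = 692/3, so price P = 435 - 692/3 = 613/3.

204.33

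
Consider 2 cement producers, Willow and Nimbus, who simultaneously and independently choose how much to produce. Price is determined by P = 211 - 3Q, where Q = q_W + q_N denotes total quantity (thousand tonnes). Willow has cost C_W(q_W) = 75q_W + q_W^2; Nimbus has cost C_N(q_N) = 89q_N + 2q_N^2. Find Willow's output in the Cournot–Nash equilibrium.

Willow's profit: π_W = (211 - 3Q)q_W - (75q_W + q_W²). Setting ∂π_W/∂q_W = 0: 136 - 8q_W - 3(q_N) = 0.
Nimbus's profit: π_N = (211 - 3Q)q_N - (89q_N + 2q_N²). Setting ∂π_N/∂q_N = 0: 122 - 10q_N - 3(q_W) = 0.
Best responses: q_W = (136 - 3q_N)/8, q_N = (122 - 3q_W)/10.
Substituting one into the other gives q_W = 14 and q_N = 8.

14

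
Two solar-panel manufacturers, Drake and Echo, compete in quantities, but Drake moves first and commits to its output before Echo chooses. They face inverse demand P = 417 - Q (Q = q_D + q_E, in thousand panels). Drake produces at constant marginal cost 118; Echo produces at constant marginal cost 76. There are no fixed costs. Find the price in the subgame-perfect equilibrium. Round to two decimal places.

The follower Echo best-responds to any q_D: π_E = (417 - Q)q_E - 76q_E.
Follower FOC: 341 - q_D - 2q_E = 0, so q_E(q_D) = (341 - q_D)/2.
Drake substitutes q_E(q_D) into its own profit: π_D = q_D(417 - q_D - (341 - q_D)/2) - 118q_D = (493/2 - (1/2)q_D)q_D - 118q_D.
Maximising: ∂π_D/∂q_D = 257/2 - q_D = 0, giving q_D = 257/2.
Then q_E = (341 - 257/2)/2 = 425/4.
Total output Q = 939/4, so price P = 417 - 939/4 = 729/4.

182.25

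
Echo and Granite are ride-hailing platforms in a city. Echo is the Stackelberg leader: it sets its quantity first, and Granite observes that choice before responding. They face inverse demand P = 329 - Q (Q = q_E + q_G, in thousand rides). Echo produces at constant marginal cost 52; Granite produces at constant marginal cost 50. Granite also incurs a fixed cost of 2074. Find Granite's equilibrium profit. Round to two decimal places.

The follower Granite best-responds to any q_E: π_G = (329 - Q)q_G - 50q_G.
Setting the follower's marginal profit to zero, 279 - q_E - 2q_G = 0, i.e. q_G = (279 - q_E)/2.
The leader anticipates this reaction. Substituting into P = 329 - Q gives P = 379/2 - (1/2)q_E, so π_E = (379/2 - (1/2)q_E)q_E - 52q_E.
Maximising: ∂π_E/∂q_E = 275/2 - q_E = 0, giving q_E = 275/2.
Then q_G = (279 - 275/2)/2 = 283/4.
Price P = 329 - 833/4 = 483/4.
Granite's profit: (483/4 - 50)·(283/4) - 2074 = 2931.5625.

2931.56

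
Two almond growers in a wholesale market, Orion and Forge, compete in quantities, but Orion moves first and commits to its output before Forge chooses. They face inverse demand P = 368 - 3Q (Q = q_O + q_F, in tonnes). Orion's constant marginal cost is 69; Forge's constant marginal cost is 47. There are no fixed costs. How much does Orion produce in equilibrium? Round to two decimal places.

The follower Forge best-responds to any q_O: π_F = (368 - 3Q)q_F - 47q_F.
∂π_F/∂q_F = 321 - 3q_O - 6q_F = 0 gives the reaction function q_F = (321 - 3q_O)/6.
Orion substitutes q_F(q_O) into its own profit: π_O = q_O(368 - 3q_O - (321 - 3q_O)/2) - 69q_O = (415/2 - (3/2)q_O)q_O - 69q_O.
The leader's first-order condition 277/2 - 3q_O = 0 yields q_O = 277/6.
Then q_F = (321 - 3·(277/6))/6 = 365/12.

46.17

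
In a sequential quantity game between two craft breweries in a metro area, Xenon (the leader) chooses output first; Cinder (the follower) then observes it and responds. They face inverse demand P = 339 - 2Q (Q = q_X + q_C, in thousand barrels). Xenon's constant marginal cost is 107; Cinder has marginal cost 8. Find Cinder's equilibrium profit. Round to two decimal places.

Solve by backward induction. Given q_X, the follower Cinder maximises π_C = (339 - 2q_X - 2q_C)q_C - 8q_C.
Setting the follower's marginal profit to zero, 331 - 2q_X - 4q_C = 0, i.e. q_C = (331 - 2q_X)/4.
Xenon substitutes q_C(q_X) into its own profit: π_X = q_X(339 - 2q_X - (331 - 2q_X)/2) - 107q_X = (347/2 - q_X)q_X - 107q_X.
The leader's first-order condition 133/2 - 2q_X = 0 yields q_X = 133/4.
Then q_C = (331 - 2·(133/4))/4 = 529/8.
Price P = 339 - 2·(795/8) = 561/4.
Cinder's profit: (561/4 - 8)·(529/8) = 8745.0313.

8745.03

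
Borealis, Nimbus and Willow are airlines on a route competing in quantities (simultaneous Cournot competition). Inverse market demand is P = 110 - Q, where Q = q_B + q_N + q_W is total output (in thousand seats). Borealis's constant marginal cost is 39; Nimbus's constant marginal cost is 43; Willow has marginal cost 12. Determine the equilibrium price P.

Borealis's profit: π_B = (110 - Q)q_B - (39q_B). Setting ∂π_B/∂q_B = 0: 71 - 2q_B - (q_N + q_W) = 0.
Nimbus's first-order condition: 67 - 2q_N - (q_B + q_W) = 0.
Willow's first-order condition: 98 - 2q_W - (q_B + q_N) = 0.
Adding the 3 conditions: 236 − 2Q − 2Q = 0, i.e. Q = 59.
Back-substituting: q_B = (71 − 59) = 12, q_N = (67 − 59) = 8, q_W = (98 − 59) = 39.
Total output Q = 59, so price P = 110 - 59 = 51.

51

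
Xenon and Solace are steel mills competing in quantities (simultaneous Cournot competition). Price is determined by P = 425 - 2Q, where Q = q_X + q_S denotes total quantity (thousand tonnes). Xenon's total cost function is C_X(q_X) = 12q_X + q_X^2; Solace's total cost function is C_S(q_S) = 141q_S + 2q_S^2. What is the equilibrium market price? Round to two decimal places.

260.73

Xenon's profit: π_X = (425 - 2Q)q_X - (12q_X + q_X²). Setting ∂π_X/∂q_X = 0: 413 - 6q_X - 2(q_S) = 0.
Solace's first-order condition: 284 - 8q_S - 2(q_X) = 0.
So q_X = (413 - 2q_S)/6 and q_S = (284 - 2q_X)/8.
Substituting one into the other gives q_X = 684/11 and q_S = 439/22.
Total output Q = 1807/22, so price P = 425 - 2·(1807/22) = 260.7273.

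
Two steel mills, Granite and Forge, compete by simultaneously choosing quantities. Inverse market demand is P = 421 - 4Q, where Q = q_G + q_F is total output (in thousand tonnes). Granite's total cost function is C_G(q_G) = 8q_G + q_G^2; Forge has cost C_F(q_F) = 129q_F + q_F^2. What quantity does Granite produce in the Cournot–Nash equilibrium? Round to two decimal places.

Granite's profit: π_G = (421 - 4Q)q_G - (8q_G + q_G²). Setting ∂π_G/∂q_G = 0: 413 - 10q_G - 4(q_F) = 0.
Forge's profit: π_F = (421 - 4Q)q_F - (129q_F + q_F²). Setting ∂π_F/∂q_F = 0: 292 - 10q_F - 4(q_G) = 0.
Best responses: q_G = (413 - 4q_F)/10, q_F = (292 - 4q_G)/10.
Solving the pair: q_G = 1481/42, q_F = 317/21.

35.26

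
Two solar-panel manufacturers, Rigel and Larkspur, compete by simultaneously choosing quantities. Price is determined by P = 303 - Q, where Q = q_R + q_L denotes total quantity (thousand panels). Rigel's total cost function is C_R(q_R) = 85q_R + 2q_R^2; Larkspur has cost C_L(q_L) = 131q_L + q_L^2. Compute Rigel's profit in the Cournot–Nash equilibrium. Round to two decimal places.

2778.83

Rigel's profit: π_R = (303 - Q)q_R - (85q_R + 2q_R²). Setting ∂π_R/∂q_R = 0: 218 - 6q_R - (q_L) = 0.
Larkspur's profit: π_L = (303 - Q)q_L - (131q_L + q_L²). Setting ∂π_L/∂q_L = 0: 172 - 4q_L - (q_R) = 0.
Best responses: q_R = (218 - q_L)/6, q_L = (172 - q_R)/4.
Solving the pair: q_R = 700/23, q_L = 814/23.
Price P = 303 - 1514/23 = 237.1739.
Rigel's profit: 237.1739·(700/23) - 85·(700/23) - 2(700/23)² = 2778.8280.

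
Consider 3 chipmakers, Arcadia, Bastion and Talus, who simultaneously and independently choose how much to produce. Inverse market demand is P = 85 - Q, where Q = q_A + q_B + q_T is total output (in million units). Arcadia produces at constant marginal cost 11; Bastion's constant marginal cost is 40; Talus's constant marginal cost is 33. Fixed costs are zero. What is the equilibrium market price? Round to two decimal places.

Arcadia's profit: π_A = (85 - Q)q_A - (11q_A). Setting ∂π_A/∂q_A = 0: 74 - 2q_A - (q_B + q_T) = 0.
Bastion's profit: π_B = (85 - Q)q_B - (40q_B). Setting ∂π_B/∂q_B = 0: 45 - 2q_B - (q_A + q_T) = 0.
Talus's first-order condition: 52 - 2q_T - (q_A + q_B) = 0.
Adding the 3 conditions: 171 − 2Q − 2Q = 0, i.e. Q = 171/4.
Back-substituting: q_A = (74 − 171/4) = 125/4, q_B = (45 − 171/4) = 9/4, q_T = (52 − 171/4) = 37/4.
Total output Q = 171/4, so price P = 85 - 171/4 = 169/4.

42.25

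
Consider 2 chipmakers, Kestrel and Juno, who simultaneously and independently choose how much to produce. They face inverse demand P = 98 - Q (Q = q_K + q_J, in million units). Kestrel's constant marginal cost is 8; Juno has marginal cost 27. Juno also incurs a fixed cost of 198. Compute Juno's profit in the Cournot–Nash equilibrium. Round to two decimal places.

102.44

Kestrel's profit: π_K = (98 - Q)q_K - (8q_K). Setting ∂π_K/∂q_K = 0: 90 - 2q_K - (q_J) = 0.
Juno's first-order condition: 71 - 2q_J - (q_K) = 0.
So q_K = (90 - q_J)/2 and q_J = (71 - q_K)/2.
Solving the pair: q_K = 109/3, q_J = 52/3.
Price P = 98 - 161/3 = 133/3.
Juno's profit: (133/3 - 27)·(52/3) - 198 = 922/9.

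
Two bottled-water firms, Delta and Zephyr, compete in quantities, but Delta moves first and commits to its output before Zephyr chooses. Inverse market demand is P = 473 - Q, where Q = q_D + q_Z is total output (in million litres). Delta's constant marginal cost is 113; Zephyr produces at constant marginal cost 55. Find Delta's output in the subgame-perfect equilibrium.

151

Solve by backward induction. Given q_D, the follower Zephyr maximises π_Z = (473 - q_D - q_Z)q_Z - 55q_Z.
Setting the follower's marginal profit to zero, 418 - q_D - 2q_Z = 0, i.e. q_Z = (418 - q_D)/2.
Delta substitutes q_Z(q_D) into its own profit: π_D = q_D(473 - q_D - (418 - q_D)/2) - 113q_D = (264 - (1/2)q_D)q_D - 113q_D.
Maximising: ∂π_D/∂q_D = 151 - q_D = 0, giving q_D = 151.
Then q_Z = (418 - 151)/2 = 267/2.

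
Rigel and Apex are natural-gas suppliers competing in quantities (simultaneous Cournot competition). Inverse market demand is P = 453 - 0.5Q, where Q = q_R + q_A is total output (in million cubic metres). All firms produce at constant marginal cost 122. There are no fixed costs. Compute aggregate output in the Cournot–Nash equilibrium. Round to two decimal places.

441.33

Each firm earns π_i = (453 - 0.5Q)q_i - 122q_i.
Setting ∂π_i/∂q_i = 0 with rivals' quantities fixed: 331 - q_i - (1/2)q_j = 0.
By symmetry each firm produces the same amount; substituting q_j = q_i yields q_i = 331/(3/2) = 662/3.
Total output Q = 662/3 + 662/3 = 1324/3.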